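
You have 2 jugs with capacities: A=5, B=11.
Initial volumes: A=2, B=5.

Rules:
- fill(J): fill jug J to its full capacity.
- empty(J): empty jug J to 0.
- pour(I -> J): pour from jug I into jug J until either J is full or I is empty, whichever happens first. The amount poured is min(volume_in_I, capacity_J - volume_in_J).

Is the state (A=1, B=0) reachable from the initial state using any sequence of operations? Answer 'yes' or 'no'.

Answer: yes

Derivation:
BFS from (A=2, B=5):
  1. pour(A -> B) -> (A=0 B=7)
  2. fill(A) -> (A=5 B=7)
  3. pour(A -> B) -> (A=1 B=11)
  4. empty(B) -> (A=1 B=0)
Target reached → yes.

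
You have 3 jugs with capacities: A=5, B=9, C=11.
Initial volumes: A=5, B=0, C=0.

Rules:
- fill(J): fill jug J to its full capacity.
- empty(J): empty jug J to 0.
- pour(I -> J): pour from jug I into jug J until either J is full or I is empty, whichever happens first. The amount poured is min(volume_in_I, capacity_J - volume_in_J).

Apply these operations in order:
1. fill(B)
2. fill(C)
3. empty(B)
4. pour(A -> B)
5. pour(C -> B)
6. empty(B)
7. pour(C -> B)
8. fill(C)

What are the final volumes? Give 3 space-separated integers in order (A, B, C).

Answer: 0 7 11

Derivation:
Step 1: fill(B) -> (A=5 B=9 C=0)
Step 2: fill(C) -> (A=5 B=9 C=11)
Step 3: empty(B) -> (A=5 B=0 C=11)
Step 4: pour(A -> B) -> (A=0 B=5 C=11)
Step 5: pour(C -> B) -> (A=0 B=9 C=7)
Step 6: empty(B) -> (A=0 B=0 C=7)
Step 7: pour(C -> B) -> (A=0 B=7 C=0)
Step 8: fill(C) -> (A=0 B=7 C=11)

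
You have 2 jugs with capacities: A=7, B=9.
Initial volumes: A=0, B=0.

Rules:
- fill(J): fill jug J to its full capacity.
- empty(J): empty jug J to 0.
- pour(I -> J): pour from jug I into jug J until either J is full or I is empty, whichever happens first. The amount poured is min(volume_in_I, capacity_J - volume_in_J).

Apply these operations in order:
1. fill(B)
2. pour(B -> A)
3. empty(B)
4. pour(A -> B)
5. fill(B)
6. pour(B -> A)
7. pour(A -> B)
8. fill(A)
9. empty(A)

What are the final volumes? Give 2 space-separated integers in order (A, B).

Step 1: fill(B) -> (A=0 B=9)
Step 2: pour(B -> A) -> (A=7 B=2)
Step 3: empty(B) -> (A=7 B=0)
Step 4: pour(A -> B) -> (A=0 B=7)
Step 5: fill(B) -> (A=0 B=9)
Step 6: pour(B -> A) -> (A=7 B=2)
Step 7: pour(A -> B) -> (A=0 B=9)
Step 8: fill(A) -> (A=7 B=9)
Step 9: empty(A) -> (A=0 B=9)

Answer: 0 9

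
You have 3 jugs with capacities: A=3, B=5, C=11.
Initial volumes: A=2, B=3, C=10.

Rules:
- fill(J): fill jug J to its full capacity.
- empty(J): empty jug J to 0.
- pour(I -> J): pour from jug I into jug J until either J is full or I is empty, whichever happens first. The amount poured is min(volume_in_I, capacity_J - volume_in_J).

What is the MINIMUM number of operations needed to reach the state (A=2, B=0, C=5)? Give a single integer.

Answer: 3

Derivation:
BFS from (A=2, B=3, C=10). One shortest path:
  1. fill(B) -> (A=2 B=5 C=10)
  2. empty(C) -> (A=2 B=5 C=0)
  3. pour(B -> C) -> (A=2 B=0 C=5)
Reached target in 3 moves.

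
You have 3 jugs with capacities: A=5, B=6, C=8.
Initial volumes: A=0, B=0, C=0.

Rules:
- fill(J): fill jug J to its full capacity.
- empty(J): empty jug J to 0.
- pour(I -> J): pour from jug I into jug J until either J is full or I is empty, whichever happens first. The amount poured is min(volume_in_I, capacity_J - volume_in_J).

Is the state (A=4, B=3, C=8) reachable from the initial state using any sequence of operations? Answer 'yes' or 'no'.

BFS from (A=0, B=0, C=0):
  1. fill(A) -> (A=5 B=0 C=0)
  2. pour(A -> B) -> (A=0 B=5 C=0)
  3. fill(A) -> (A=5 B=5 C=0)
  4. pour(A -> C) -> (A=0 B=5 C=5)
  5. fill(A) -> (A=5 B=5 C=5)
  6. pour(A -> B) -> (A=4 B=6 C=5)
  7. pour(B -> C) -> (A=4 B=3 C=8)
Target reached → yes.

Answer: yes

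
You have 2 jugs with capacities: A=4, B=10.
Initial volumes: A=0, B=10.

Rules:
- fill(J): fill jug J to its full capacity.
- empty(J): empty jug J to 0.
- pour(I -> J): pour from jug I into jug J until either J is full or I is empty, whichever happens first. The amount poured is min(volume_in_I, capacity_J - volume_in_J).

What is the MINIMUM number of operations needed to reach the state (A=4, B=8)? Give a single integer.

Answer: 6

Derivation:
BFS from (A=0, B=10). One shortest path:
  1. fill(A) -> (A=4 B=10)
  2. empty(B) -> (A=4 B=0)
  3. pour(A -> B) -> (A=0 B=4)
  4. fill(A) -> (A=4 B=4)
  5. pour(A -> B) -> (A=0 B=8)
  6. fill(A) -> (A=4 B=8)
Reached target in 6 moves.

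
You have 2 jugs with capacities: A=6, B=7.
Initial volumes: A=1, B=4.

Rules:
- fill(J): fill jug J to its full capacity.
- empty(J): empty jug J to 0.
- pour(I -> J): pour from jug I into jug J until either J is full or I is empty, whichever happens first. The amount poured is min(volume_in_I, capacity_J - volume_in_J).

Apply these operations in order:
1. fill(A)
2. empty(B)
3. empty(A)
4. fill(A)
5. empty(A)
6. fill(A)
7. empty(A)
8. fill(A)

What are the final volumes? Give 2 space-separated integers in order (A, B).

Step 1: fill(A) -> (A=6 B=4)
Step 2: empty(B) -> (A=6 B=0)
Step 3: empty(A) -> (A=0 B=0)
Step 4: fill(A) -> (A=6 B=0)
Step 5: empty(A) -> (A=0 B=0)
Step 6: fill(A) -> (A=6 B=0)
Step 7: empty(A) -> (A=0 B=0)
Step 8: fill(A) -> (A=6 B=0)

Answer: 6 0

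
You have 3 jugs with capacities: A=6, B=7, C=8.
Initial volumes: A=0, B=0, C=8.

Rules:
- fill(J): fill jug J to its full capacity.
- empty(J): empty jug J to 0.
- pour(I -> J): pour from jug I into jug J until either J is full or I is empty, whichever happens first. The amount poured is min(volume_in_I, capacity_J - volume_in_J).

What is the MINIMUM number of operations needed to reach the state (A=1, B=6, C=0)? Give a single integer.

BFS from (A=0, B=0, C=8). One shortest path:
  1. fill(A) -> (A=6 B=0 C=8)
  2. pour(C -> B) -> (A=6 B=7 C=1)
  3. empty(B) -> (A=6 B=0 C=1)
  4. pour(A -> B) -> (A=0 B=6 C=1)
  5. pour(C -> A) -> (A=1 B=6 C=0)
Reached target in 5 moves.

Answer: 5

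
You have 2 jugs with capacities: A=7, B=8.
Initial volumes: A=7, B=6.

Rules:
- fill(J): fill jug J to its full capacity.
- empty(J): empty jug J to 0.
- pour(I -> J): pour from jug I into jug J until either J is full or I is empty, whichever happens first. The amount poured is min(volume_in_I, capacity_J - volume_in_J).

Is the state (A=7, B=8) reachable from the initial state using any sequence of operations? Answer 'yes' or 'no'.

BFS from (A=7, B=6):
  1. fill(B) -> (A=7 B=8)
Target reached → yes.

Answer: yes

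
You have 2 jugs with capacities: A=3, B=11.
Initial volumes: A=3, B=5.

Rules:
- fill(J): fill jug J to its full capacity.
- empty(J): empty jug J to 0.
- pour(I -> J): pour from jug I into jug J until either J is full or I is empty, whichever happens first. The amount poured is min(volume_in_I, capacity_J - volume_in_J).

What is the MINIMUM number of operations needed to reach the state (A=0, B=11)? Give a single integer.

Answer: 2

Derivation:
BFS from (A=3, B=5). One shortest path:
  1. empty(A) -> (A=0 B=5)
  2. fill(B) -> (A=0 B=11)
Reached target in 2 moves.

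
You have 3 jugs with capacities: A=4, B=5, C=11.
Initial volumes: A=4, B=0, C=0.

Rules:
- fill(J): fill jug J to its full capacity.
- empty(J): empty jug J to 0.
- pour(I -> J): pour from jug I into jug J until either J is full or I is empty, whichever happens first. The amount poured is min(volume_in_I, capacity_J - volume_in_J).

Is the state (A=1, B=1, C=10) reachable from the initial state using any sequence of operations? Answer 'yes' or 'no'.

BFS explored all 240 reachable states.
Reachable set includes: (0,0,0), (0,0,1), (0,0,2), (0,0,3), (0,0,4), (0,0,5), (0,0,6), (0,0,7), (0,0,8), (0,0,9), (0,0,10), (0,0,11) ...
Target (A=1, B=1, C=10) not in reachable set → no.

Answer: no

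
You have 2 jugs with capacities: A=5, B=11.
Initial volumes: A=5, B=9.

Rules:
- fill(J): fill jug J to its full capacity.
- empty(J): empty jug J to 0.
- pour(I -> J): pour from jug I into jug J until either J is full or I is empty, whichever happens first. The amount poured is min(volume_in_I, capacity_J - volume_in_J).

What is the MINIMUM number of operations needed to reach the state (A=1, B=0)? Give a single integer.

BFS from (A=5, B=9). One shortest path:
  1. empty(A) -> (A=0 B=9)
  2. fill(B) -> (A=0 B=11)
  3. pour(B -> A) -> (A=5 B=6)
  4. empty(A) -> (A=0 B=6)
  5. pour(B -> A) -> (A=5 B=1)
  6. empty(A) -> (A=0 B=1)
  7. pour(B -> A) -> (A=1 B=0)
Reached target in 7 moves.

Answer: 7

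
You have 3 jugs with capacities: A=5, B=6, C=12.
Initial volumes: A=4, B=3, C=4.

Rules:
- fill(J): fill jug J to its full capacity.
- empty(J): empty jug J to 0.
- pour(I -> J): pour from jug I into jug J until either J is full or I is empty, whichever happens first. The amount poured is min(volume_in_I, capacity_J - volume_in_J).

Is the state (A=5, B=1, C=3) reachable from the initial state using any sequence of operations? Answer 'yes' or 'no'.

Answer: yes

Derivation:
BFS from (A=4, B=3, C=4):
  1. fill(B) -> (A=4 B=6 C=4)
  2. pour(C -> A) -> (A=5 B=6 C=3)
  3. empty(A) -> (A=0 B=6 C=3)
  4. pour(B -> A) -> (A=5 B=1 C=3)
Target reached → yes.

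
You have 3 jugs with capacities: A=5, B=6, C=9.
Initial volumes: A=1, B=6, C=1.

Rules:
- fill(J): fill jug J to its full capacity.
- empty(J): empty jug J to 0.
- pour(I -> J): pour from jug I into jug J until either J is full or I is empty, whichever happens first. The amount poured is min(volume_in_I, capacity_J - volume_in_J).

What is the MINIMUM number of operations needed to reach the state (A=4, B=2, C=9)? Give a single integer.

BFS from (A=1, B=6, C=1). One shortest path:
  1. empty(B) -> (A=1 B=0 C=1)
  2. fill(C) -> (A=1 B=0 C=9)
  3. pour(C -> A) -> (A=5 B=0 C=5)
  4. pour(A -> B) -> (A=0 B=5 C=5)
  5. fill(A) -> (A=5 B=5 C=5)
  6. pour(A -> B) -> (A=4 B=6 C=5)
  7. pour(B -> C) -> (A=4 B=2 C=9)
Reached target in 7 moves.

Answer: 7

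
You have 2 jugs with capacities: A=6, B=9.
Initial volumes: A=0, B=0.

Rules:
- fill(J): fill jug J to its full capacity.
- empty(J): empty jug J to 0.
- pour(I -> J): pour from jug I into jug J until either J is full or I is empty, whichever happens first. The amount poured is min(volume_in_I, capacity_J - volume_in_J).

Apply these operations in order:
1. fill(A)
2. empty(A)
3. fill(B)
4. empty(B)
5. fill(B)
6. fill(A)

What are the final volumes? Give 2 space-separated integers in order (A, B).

Answer: 6 9

Derivation:
Step 1: fill(A) -> (A=6 B=0)
Step 2: empty(A) -> (A=0 B=0)
Step 3: fill(B) -> (A=0 B=9)
Step 4: empty(B) -> (A=0 B=0)
Step 5: fill(B) -> (A=0 B=9)
Step 6: fill(A) -> (A=6 B=9)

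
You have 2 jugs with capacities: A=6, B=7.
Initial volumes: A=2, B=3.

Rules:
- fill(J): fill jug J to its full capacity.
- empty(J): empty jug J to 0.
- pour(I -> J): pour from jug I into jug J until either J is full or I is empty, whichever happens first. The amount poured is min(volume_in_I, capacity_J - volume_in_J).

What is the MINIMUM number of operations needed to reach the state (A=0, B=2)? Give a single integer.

BFS from (A=2, B=3). One shortest path:
  1. empty(B) -> (A=2 B=0)
  2. pour(A -> B) -> (A=0 B=2)
Reached target in 2 moves.

Answer: 2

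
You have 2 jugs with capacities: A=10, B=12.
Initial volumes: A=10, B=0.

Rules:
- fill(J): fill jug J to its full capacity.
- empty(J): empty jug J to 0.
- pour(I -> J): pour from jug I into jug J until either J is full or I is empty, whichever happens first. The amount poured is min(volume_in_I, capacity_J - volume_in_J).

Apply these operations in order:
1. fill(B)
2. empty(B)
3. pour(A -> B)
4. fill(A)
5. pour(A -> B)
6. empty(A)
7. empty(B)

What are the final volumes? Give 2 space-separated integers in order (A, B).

Step 1: fill(B) -> (A=10 B=12)
Step 2: empty(B) -> (A=10 B=0)
Step 3: pour(A -> B) -> (A=0 B=10)
Step 4: fill(A) -> (A=10 B=10)
Step 5: pour(A -> B) -> (A=8 B=12)
Step 6: empty(A) -> (A=0 B=12)
Step 7: empty(B) -> (A=0 B=0)

Answer: 0 0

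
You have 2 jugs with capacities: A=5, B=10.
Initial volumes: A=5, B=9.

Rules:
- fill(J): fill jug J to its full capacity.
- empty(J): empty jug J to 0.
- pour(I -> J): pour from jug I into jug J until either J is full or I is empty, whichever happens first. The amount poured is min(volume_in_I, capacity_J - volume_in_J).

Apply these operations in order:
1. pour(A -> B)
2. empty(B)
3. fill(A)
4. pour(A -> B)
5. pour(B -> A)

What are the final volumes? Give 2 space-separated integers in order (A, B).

Answer: 5 0

Derivation:
Step 1: pour(A -> B) -> (A=4 B=10)
Step 2: empty(B) -> (A=4 B=0)
Step 3: fill(A) -> (A=5 B=0)
Step 4: pour(A -> B) -> (A=0 B=5)
Step 5: pour(B -> A) -> (A=5 B=0)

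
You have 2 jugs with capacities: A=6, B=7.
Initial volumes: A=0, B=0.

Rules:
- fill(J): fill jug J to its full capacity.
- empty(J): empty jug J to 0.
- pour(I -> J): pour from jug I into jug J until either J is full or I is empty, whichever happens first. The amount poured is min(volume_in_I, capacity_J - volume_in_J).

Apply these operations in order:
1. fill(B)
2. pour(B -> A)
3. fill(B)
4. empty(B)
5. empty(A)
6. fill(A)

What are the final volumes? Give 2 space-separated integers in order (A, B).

Answer: 6 0

Derivation:
Step 1: fill(B) -> (A=0 B=7)
Step 2: pour(B -> A) -> (A=6 B=1)
Step 3: fill(B) -> (A=6 B=7)
Step 4: empty(B) -> (A=6 B=0)
Step 5: empty(A) -> (A=0 B=0)
Step 6: fill(A) -> (A=6 B=0)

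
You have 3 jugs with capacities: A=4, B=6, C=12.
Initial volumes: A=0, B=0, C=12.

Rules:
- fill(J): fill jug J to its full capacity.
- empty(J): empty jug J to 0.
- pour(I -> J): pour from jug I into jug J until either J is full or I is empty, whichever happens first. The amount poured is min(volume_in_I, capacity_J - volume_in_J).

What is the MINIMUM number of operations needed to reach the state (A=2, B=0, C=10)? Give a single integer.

Answer: 4

Derivation:
BFS from (A=0, B=0, C=12). One shortest path:
  1. pour(C -> B) -> (A=0 B=6 C=6)
  2. pour(B -> A) -> (A=4 B=2 C=6)
  3. pour(A -> C) -> (A=0 B=2 C=10)
  4. pour(B -> A) -> (A=2 B=0 C=10)
Reached target in 4 moves.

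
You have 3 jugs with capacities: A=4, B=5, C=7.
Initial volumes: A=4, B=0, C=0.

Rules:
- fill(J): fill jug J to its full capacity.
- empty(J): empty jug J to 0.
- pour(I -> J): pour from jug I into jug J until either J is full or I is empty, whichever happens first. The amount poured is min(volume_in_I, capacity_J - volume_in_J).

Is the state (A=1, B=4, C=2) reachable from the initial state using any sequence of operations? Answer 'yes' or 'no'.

BFS explored all 168 reachable states.
Reachable set includes: (0,0,0), (0,0,1), (0,0,2), (0,0,3), (0,0,4), (0,0,5), (0,0,6), (0,0,7), (0,1,0), (0,1,1), (0,1,2), (0,1,3) ...
Target (A=1, B=4, C=2) not in reachable set → no.

Answer: no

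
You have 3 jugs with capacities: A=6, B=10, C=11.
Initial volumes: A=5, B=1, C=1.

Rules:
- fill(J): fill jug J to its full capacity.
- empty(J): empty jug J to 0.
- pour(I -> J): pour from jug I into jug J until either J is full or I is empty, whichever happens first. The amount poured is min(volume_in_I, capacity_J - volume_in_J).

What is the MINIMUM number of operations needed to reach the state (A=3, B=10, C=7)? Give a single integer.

Answer: 6

Derivation:
BFS from (A=5, B=1, C=1). One shortest path:
  1. fill(A) -> (A=6 B=1 C=1)
  2. pour(A -> B) -> (A=0 B=7 C=1)
  3. fill(A) -> (A=6 B=7 C=1)
  4. pour(A -> C) -> (A=0 B=7 C=7)
  5. fill(A) -> (A=6 B=7 C=7)
  6. pour(A -> B) -> (A=3 B=10 C=7)
Reached target in 6 moves.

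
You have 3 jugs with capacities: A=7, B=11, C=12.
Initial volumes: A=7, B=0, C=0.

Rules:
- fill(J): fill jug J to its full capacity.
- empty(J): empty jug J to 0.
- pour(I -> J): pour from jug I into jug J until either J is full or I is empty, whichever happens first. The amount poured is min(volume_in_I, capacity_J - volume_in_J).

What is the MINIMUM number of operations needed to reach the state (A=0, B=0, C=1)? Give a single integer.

Answer: 4

Derivation:
BFS from (A=7, B=0, C=0). One shortest path:
  1. empty(A) -> (A=0 B=0 C=0)
  2. fill(C) -> (A=0 B=0 C=12)
  3. pour(C -> B) -> (A=0 B=11 C=1)
  4. empty(B) -> (A=0 B=0 C=1)
Reached target in 4 moves.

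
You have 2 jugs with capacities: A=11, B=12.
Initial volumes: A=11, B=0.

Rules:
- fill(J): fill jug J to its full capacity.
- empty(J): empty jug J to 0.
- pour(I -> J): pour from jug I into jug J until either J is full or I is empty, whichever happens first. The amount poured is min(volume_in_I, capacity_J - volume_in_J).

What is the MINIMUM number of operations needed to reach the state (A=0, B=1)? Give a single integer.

BFS from (A=11, B=0). One shortest path:
  1. empty(A) -> (A=0 B=0)
  2. fill(B) -> (A=0 B=12)
  3. pour(B -> A) -> (A=11 B=1)
  4. empty(A) -> (A=0 B=1)
Reached target in 4 moves.

Answer: 4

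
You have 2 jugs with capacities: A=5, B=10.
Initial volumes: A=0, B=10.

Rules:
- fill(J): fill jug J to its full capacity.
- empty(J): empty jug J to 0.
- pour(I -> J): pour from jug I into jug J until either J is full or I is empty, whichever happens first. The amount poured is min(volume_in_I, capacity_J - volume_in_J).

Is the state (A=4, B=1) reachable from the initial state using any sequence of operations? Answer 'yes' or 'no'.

BFS explored all 6 reachable states.
Reachable set includes: (0,0), (0,5), (0,10), (5,0), (5,5), (5,10)
Target (A=4, B=1) not in reachable set → no.

Answer: no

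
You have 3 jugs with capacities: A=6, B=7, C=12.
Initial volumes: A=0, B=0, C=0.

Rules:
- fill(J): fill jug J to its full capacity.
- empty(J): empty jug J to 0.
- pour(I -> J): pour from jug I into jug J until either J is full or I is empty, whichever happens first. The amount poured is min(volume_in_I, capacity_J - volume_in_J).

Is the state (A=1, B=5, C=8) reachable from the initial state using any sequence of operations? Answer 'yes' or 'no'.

BFS explored all 398 reachable states.
Reachable set includes: (0,0,0), (0,0,1), (0,0,2), (0,0,3), (0,0,4), (0,0,5), (0,0,6), (0,0,7), (0,0,8), (0,0,9), (0,0,10), (0,0,11) ...
Target (A=1, B=5, C=8) not in reachable set → no.

Answer: no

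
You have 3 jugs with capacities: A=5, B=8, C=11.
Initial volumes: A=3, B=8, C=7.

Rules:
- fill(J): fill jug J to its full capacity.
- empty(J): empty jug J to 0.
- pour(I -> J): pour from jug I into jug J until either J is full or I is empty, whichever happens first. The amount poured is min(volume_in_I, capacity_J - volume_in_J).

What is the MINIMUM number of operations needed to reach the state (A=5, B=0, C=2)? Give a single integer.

Answer: 3

Derivation:
BFS from (A=3, B=8, C=7). One shortest path:
  1. empty(A) -> (A=0 B=8 C=7)
  2. empty(B) -> (A=0 B=0 C=7)
  3. pour(C -> A) -> (A=5 B=0 C=2)
Reached target in 3 moves.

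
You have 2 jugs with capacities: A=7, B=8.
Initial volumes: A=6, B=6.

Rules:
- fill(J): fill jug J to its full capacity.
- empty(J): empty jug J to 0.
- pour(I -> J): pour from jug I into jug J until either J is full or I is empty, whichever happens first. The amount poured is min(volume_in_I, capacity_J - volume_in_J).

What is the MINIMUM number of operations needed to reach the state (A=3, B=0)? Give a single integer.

Answer: 6

Derivation:
BFS from (A=6, B=6). One shortest path:
  1. pour(A -> B) -> (A=4 B=8)
  2. empty(B) -> (A=4 B=0)
  3. pour(A -> B) -> (A=0 B=4)
  4. fill(A) -> (A=7 B=4)
  5. pour(A -> B) -> (A=3 B=8)
  6. empty(B) -> (A=3 B=0)
Reached target in 6 moves.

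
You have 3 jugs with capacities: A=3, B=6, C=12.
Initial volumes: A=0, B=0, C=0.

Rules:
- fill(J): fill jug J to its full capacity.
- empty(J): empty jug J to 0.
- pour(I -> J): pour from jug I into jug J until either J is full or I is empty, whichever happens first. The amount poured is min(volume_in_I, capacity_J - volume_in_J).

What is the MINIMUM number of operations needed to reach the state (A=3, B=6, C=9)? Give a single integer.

BFS from (A=0, B=0, C=0). One shortest path:
  1. fill(B) -> (A=0 B=6 C=0)
  2. fill(C) -> (A=0 B=6 C=12)
  3. pour(C -> A) -> (A=3 B=6 C=9)
Reached target in 3 moves.

Answer: 3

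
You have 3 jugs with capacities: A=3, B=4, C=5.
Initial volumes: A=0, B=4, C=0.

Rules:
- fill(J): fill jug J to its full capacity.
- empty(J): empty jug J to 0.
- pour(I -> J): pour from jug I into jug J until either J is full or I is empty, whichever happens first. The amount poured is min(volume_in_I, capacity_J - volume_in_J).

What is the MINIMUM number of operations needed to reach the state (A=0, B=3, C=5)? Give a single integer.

BFS from (A=0, B=4, C=0). One shortest path:
  1. pour(B -> C) -> (A=0 B=0 C=4)
  2. fill(B) -> (A=0 B=4 C=4)
  3. pour(B -> C) -> (A=0 B=3 C=5)
Reached target in 3 moves.

Answer: 3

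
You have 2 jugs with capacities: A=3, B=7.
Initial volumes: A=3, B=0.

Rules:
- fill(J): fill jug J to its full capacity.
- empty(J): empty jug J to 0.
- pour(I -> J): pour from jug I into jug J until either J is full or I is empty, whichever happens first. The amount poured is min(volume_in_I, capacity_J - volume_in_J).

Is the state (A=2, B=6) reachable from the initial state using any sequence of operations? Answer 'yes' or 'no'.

BFS explored all 20 reachable states.
Reachable set includes: (0,0), (0,1), (0,2), (0,3), (0,4), (0,5), (0,6), (0,7), (1,0), (1,7), (2,0), (2,7) ...
Target (A=2, B=6) not in reachable set → no.

Answer: no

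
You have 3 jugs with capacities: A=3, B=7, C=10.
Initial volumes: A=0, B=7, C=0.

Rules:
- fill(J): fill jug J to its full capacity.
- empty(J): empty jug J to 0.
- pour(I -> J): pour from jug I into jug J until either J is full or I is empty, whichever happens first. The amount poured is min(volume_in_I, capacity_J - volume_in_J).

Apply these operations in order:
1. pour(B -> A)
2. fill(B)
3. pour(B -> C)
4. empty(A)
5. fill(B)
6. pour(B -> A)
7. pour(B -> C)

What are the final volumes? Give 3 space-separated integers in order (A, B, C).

Step 1: pour(B -> A) -> (A=3 B=4 C=0)
Step 2: fill(B) -> (A=3 B=7 C=0)
Step 3: pour(B -> C) -> (A=3 B=0 C=7)
Step 4: empty(A) -> (A=0 B=0 C=7)
Step 5: fill(B) -> (A=0 B=7 C=7)
Step 6: pour(B -> A) -> (A=3 B=4 C=7)
Step 7: pour(B -> C) -> (A=3 B=1 C=10)

Answer: 3 1 10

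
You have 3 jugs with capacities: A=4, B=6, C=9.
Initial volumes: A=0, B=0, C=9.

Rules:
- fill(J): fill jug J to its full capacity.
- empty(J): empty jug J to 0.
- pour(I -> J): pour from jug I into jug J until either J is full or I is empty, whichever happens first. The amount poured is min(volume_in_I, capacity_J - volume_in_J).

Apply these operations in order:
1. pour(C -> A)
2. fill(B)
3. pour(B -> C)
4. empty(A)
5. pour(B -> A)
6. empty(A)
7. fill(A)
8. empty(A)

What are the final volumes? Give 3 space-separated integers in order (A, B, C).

Answer: 0 0 9

Derivation:
Step 1: pour(C -> A) -> (A=4 B=0 C=5)
Step 2: fill(B) -> (A=4 B=6 C=5)
Step 3: pour(B -> C) -> (A=4 B=2 C=9)
Step 4: empty(A) -> (A=0 B=2 C=9)
Step 5: pour(B -> A) -> (A=2 B=0 C=9)
Step 6: empty(A) -> (A=0 B=0 C=9)
Step 7: fill(A) -> (A=4 B=0 C=9)
Step 8: empty(A) -> (A=0 B=0 C=9)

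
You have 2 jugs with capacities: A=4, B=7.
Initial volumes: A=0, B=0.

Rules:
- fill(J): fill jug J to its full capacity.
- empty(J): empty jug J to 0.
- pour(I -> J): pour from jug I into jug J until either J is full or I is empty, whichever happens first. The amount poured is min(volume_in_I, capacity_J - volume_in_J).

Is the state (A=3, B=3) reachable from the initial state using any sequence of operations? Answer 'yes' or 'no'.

BFS explored all 22 reachable states.
Reachable set includes: (0,0), (0,1), (0,2), (0,3), (0,4), (0,5), (0,6), (0,7), (1,0), (1,7), (2,0), (2,7) ...
Target (A=3, B=3) not in reachable set → no.

Answer: no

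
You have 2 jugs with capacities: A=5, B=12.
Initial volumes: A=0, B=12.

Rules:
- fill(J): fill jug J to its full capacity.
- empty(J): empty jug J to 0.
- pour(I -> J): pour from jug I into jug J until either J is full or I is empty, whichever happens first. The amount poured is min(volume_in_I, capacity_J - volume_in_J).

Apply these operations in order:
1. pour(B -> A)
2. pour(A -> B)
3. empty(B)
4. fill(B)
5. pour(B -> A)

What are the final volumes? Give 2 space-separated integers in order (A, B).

Answer: 5 7

Derivation:
Step 1: pour(B -> A) -> (A=5 B=7)
Step 2: pour(A -> B) -> (A=0 B=12)
Step 3: empty(B) -> (A=0 B=0)
Step 4: fill(B) -> (A=0 B=12)
Step 5: pour(B -> A) -> (A=5 B=7)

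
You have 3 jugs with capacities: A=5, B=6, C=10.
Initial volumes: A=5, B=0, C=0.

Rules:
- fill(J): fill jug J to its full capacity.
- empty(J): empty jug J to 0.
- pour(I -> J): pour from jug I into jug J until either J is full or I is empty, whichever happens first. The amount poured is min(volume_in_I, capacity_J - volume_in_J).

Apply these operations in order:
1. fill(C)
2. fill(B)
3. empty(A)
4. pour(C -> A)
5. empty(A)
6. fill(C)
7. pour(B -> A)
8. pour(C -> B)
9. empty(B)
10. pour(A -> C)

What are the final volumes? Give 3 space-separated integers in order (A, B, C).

Step 1: fill(C) -> (A=5 B=0 C=10)
Step 2: fill(B) -> (A=5 B=6 C=10)
Step 3: empty(A) -> (A=0 B=6 C=10)
Step 4: pour(C -> A) -> (A=5 B=6 C=5)
Step 5: empty(A) -> (A=0 B=6 C=5)
Step 6: fill(C) -> (A=0 B=6 C=10)
Step 7: pour(B -> A) -> (A=5 B=1 C=10)
Step 8: pour(C -> B) -> (A=5 B=6 C=5)
Step 9: empty(B) -> (A=5 B=0 C=5)
Step 10: pour(A -> C) -> (A=0 B=0 C=10)

Answer: 0 0 10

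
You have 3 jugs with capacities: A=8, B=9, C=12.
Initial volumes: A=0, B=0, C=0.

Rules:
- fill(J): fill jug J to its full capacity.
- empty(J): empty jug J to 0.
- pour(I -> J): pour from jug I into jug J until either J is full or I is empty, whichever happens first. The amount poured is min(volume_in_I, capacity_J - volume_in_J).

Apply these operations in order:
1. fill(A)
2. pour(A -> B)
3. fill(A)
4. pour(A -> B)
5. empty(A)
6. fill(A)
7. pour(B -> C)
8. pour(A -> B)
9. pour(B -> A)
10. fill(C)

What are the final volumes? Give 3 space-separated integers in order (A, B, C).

Step 1: fill(A) -> (A=8 B=0 C=0)
Step 2: pour(A -> B) -> (A=0 B=8 C=0)
Step 3: fill(A) -> (A=8 B=8 C=0)
Step 4: pour(A -> B) -> (A=7 B=9 C=0)
Step 5: empty(A) -> (A=0 B=9 C=0)
Step 6: fill(A) -> (A=8 B=9 C=0)
Step 7: pour(B -> C) -> (A=8 B=0 C=9)
Step 8: pour(A -> B) -> (A=0 B=8 C=9)
Step 9: pour(B -> A) -> (A=8 B=0 C=9)
Step 10: fill(C) -> (A=8 B=0 C=12)

Answer: 8 0 12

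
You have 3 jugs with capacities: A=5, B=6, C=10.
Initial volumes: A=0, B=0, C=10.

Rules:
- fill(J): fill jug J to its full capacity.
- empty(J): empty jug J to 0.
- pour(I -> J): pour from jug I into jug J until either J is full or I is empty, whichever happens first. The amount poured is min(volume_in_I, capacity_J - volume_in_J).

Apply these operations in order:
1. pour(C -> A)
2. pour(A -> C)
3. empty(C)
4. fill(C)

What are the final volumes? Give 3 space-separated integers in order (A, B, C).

Step 1: pour(C -> A) -> (A=5 B=0 C=5)
Step 2: pour(A -> C) -> (A=0 B=0 C=10)
Step 3: empty(C) -> (A=0 B=0 C=0)
Step 4: fill(C) -> (A=0 B=0 C=10)

Answer: 0 0 10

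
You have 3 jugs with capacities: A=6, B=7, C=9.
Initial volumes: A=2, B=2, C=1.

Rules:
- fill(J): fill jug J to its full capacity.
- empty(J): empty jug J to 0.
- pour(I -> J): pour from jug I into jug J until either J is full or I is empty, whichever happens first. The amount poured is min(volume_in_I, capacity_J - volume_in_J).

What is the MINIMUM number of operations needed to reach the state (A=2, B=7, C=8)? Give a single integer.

Answer: 3

Derivation:
BFS from (A=2, B=2, C=1). One shortest path:
  1. fill(B) -> (A=2 B=7 C=1)
  2. pour(B -> C) -> (A=2 B=0 C=8)
  3. fill(B) -> (A=2 B=7 C=8)
Reached target in 3 moves.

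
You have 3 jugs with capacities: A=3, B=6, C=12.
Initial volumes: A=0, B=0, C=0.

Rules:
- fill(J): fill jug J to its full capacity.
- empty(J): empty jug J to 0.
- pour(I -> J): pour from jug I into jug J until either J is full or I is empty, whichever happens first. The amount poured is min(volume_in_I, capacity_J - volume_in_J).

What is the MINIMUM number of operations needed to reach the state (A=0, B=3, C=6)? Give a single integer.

Answer: 4

Derivation:
BFS from (A=0, B=0, C=0). One shortest path:
  1. fill(A) -> (A=3 B=0 C=0)
  2. fill(B) -> (A=3 B=6 C=0)
  3. pour(B -> C) -> (A=3 B=0 C=6)
  4. pour(A -> B) -> (A=0 B=3 C=6)
Reached target in 4 moves.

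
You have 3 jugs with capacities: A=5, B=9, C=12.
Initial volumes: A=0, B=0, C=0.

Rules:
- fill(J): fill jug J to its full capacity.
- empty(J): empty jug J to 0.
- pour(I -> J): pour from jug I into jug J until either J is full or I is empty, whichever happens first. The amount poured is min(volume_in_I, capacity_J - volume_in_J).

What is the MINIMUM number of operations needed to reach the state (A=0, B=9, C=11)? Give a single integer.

Answer: 8

Derivation:
BFS from (A=0, B=0, C=0). One shortest path:
  1. fill(A) -> (A=5 B=0 C=0)
  2. fill(C) -> (A=5 B=0 C=12)
  3. pour(A -> B) -> (A=0 B=5 C=12)
  4. pour(C -> B) -> (A=0 B=9 C=8)
  5. empty(B) -> (A=0 B=0 C=8)
  6. pour(C -> B) -> (A=0 B=8 C=0)
  7. fill(C) -> (A=0 B=8 C=12)
  8. pour(C -> B) -> (A=0 B=9 C=11)
Reached target in 8 moves.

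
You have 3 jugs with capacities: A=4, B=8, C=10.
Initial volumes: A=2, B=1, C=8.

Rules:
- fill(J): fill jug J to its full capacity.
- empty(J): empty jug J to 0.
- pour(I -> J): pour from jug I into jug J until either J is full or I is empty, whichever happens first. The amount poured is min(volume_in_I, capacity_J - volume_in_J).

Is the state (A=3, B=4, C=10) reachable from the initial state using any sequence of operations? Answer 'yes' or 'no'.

BFS from (A=2, B=1, C=8):
  1. fill(A) -> (A=4 B=1 C=8)
  2. pour(B -> C) -> (A=4 B=0 C=9)
  3. pour(A -> B) -> (A=0 B=4 C=9)
  4. fill(A) -> (A=4 B=4 C=9)
  5. pour(A -> C) -> (A=3 B=4 C=10)
Target reached → yes.

Answer: yes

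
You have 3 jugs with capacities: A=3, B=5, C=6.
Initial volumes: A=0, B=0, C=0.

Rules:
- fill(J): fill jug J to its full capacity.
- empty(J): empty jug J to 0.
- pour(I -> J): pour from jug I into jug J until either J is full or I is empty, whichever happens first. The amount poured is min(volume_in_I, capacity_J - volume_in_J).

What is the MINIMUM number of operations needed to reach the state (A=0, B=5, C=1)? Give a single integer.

BFS from (A=0, B=0, C=0). One shortest path:
  1. fill(C) -> (A=0 B=0 C=6)
  2. pour(C -> B) -> (A=0 B=5 C=1)
Reached target in 2 moves.

Answer: 2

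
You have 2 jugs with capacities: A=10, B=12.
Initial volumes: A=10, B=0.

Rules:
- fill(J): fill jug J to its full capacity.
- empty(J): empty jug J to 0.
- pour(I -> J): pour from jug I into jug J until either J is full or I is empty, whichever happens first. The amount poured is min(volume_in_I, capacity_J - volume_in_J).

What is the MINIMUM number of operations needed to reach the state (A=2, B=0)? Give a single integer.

Answer: 5

Derivation:
BFS from (A=10, B=0). One shortest path:
  1. empty(A) -> (A=0 B=0)
  2. fill(B) -> (A=0 B=12)
  3. pour(B -> A) -> (A=10 B=2)
  4. empty(A) -> (A=0 B=2)
  5. pour(B -> A) -> (A=2 B=0)
Reached target in 5 moves.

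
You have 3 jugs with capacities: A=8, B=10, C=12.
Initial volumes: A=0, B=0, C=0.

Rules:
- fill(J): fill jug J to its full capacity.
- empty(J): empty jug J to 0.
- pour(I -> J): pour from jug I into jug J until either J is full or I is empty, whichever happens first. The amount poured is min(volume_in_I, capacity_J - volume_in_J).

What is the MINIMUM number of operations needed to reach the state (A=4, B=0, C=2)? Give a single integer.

BFS from (A=0, B=0, C=0). One shortest path:
  1. fill(A) -> (A=8 B=0 C=0)
  2. pour(A -> C) -> (A=0 B=0 C=8)
  3. fill(A) -> (A=8 B=0 C=8)
  4. pour(A -> C) -> (A=4 B=0 C=12)
  5. pour(C -> B) -> (A=4 B=10 C=2)
  6. empty(B) -> (A=4 B=0 C=2)
Reached target in 6 moves.

Answer: 6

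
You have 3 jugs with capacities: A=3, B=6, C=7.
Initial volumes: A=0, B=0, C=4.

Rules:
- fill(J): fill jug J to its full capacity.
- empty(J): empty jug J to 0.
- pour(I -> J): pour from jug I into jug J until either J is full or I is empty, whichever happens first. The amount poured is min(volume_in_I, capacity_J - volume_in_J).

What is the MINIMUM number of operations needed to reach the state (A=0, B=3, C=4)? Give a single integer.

BFS from (A=0, B=0, C=4). One shortest path:
  1. fill(A) -> (A=3 B=0 C=4)
  2. pour(A -> B) -> (A=0 B=3 C=4)
Reached target in 2 moves.

Answer: 2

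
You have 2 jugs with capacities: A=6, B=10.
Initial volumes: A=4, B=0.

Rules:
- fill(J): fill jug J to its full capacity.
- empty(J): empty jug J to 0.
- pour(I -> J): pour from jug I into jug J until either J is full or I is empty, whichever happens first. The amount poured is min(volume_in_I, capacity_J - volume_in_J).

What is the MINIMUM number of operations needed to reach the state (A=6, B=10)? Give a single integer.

Answer: 2

Derivation:
BFS from (A=4, B=0). One shortest path:
  1. fill(A) -> (A=6 B=0)
  2. fill(B) -> (A=6 B=10)
Reached target in 2 moves.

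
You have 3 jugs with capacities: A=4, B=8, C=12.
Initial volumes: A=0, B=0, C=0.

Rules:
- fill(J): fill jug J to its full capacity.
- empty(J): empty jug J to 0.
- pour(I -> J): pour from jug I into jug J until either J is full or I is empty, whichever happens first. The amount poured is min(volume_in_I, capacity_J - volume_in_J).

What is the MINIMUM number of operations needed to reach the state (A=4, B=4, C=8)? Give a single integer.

Answer: 4

Derivation:
BFS from (A=0, B=0, C=0). One shortest path:
  1. fill(A) -> (A=4 B=0 C=0)
  2. fill(C) -> (A=4 B=0 C=12)
  3. pour(A -> B) -> (A=0 B=4 C=12)
  4. pour(C -> A) -> (A=4 B=4 C=8)
Reached target in 4 moves.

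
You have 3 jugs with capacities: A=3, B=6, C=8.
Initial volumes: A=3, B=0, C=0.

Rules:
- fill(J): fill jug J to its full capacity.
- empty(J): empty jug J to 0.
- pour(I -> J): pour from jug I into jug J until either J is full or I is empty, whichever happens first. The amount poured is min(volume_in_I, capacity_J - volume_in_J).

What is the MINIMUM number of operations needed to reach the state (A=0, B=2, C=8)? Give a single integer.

BFS from (A=3, B=0, C=0). One shortest path:
  1. empty(A) -> (A=0 B=0 C=0)
  2. fill(C) -> (A=0 B=0 C=8)
  3. pour(C -> B) -> (A=0 B=6 C=2)
  4. empty(B) -> (A=0 B=0 C=2)
  5. pour(C -> B) -> (A=0 B=2 C=0)
  6. fill(C) -> (A=0 B=2 C=8)
Reached target in 6 moves.

Answer: 6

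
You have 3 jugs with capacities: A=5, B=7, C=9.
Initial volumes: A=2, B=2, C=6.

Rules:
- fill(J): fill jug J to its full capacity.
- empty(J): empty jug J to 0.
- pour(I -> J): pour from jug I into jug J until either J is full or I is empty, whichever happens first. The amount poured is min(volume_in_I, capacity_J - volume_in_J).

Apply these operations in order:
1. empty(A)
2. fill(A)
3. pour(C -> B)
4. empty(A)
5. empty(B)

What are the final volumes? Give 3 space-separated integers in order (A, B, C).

Step 1: empty(A) -> (A=0 B=2 C=6)
Step 2: fill(A) -> (A=5 B=2 C=6)
Step 3: pour(C -> B) -> (A=5 B=7 C=1)
Step 4: empty(A) -> (A=0 B=7 C=1)
Step 5: empty(B) -> (A=0 B=0 C=1)

Answer: 0 0 1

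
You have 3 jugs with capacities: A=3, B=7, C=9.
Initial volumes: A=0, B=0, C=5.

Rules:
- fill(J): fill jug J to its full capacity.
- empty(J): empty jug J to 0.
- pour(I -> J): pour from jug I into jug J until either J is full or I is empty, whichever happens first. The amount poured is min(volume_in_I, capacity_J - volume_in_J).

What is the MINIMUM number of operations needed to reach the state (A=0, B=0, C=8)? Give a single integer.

Answer: 2

Derivation:
BFS from (A=0, B=0, C=5). One shortest path:
  1. fill(A) -> (A=3 B=0 C=5)
  2. pour(A -> C) -> (A=0 B=0 C=8)
Reached target in 2 moves.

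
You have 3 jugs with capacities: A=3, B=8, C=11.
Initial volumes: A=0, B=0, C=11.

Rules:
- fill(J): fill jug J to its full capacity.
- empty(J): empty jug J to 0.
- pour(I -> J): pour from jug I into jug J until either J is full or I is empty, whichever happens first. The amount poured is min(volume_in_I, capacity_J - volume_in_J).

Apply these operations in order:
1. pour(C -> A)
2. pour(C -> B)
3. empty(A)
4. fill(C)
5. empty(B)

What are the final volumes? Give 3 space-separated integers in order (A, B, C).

Step 1: pour(C -> A) -> (A=3 B=0 C=8)
Step 2: pour(C -> B) -> (A=3 B=8 C=0)
Step 3: empty(A) -> (A=0 B=8 C=0)
Step 4: fill(C) -> (A=0 B=8 C=11)
Step 5: empty(B) -> (A=0 B=0 C=11)

Answer: 0 0 11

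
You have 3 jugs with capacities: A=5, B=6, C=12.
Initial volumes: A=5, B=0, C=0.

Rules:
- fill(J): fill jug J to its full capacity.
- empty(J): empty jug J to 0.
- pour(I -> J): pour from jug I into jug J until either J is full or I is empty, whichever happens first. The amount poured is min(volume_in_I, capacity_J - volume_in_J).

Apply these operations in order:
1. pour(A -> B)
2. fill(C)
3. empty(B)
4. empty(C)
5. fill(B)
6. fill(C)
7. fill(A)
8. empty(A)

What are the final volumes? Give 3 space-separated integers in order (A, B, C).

Answer: 0 6 12

Derivation:
Step 1: pour(A -> B) -> (A=0 B=5 C=0)
Step 2: fill(C) -> (A=0 B=5 C=12)
Step 3: empty(B) -> (A=0 B=0 C=12)
Step 4: empty(C) -> (A=0 B=0 C=0)
Step 5: fill(B) -> (A=0 B=6 C=0)
Step 6: fill(C) -> (A=0 B=6 C=12)
Step 7: fill(A) -> (A=5 B=6 C=12)
Step 8: empty(A) -> (A=0 B=6 C=12)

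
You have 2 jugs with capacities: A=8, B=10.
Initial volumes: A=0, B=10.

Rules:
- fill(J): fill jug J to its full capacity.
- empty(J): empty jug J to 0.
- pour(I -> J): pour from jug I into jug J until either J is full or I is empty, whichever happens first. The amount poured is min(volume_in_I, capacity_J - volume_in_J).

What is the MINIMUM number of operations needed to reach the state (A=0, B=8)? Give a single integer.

BFS from (A=0, B=10). One shortest path:
  1. fill(A) -> (A=8 B=10)
  2. empty(B) -> (A=8 B=0)
  3. pour(A -> B) -> (A=0 B=8)
Reached target in 3 moves.

Answer: 3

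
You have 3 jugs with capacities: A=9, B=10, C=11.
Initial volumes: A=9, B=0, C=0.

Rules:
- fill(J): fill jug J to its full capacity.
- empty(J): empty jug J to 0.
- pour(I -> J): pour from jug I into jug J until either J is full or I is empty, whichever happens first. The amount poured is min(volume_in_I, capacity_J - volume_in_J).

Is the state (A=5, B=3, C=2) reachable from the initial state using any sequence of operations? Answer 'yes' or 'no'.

Answer: no

Derivation:
BFS explored all 600 reachable states.
Reachable set includes: (0,0,0), (0,0,1), (0,0,2), (0,0,3), (0,0,4), (0,0,5), (0,0,6), (0,0,7), (0,0,8), (0,0,9), (0,0,10), (0,0,11) ...
Target (A=5, B=3, C=2) not in reachable set → no.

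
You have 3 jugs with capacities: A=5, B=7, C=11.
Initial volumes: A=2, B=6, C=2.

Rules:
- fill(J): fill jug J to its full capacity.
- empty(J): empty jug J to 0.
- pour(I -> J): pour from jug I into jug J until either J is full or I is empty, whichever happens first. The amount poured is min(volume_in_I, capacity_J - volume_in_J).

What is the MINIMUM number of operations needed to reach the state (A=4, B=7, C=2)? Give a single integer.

BFS from (A=2, B=6, C=2). One shortest path:
  1. fill(A) -> (A=5 B=6 C=2)
  2. pour(A -> B) -> (A=4 B=7 C=2)
Reached target in 2 moves.

Answer: 2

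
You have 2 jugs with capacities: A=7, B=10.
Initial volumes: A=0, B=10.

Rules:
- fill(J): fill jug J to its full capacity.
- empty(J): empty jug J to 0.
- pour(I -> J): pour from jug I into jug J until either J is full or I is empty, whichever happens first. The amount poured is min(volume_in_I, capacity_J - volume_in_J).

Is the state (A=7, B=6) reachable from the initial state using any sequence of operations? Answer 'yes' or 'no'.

BFS from (A=0, B=10):
  1. pour(B -> A) -> (A=7 B=3)
  2. empty(A) -> (A=0 B=3)
  3. pour(B -> A) -> (A=3 B=0)
  4. fill(B) -> (A=3 B=10)
  5. pour(B -> A) -> (A=7 B=6)
Target reached → yes.

Answer: yes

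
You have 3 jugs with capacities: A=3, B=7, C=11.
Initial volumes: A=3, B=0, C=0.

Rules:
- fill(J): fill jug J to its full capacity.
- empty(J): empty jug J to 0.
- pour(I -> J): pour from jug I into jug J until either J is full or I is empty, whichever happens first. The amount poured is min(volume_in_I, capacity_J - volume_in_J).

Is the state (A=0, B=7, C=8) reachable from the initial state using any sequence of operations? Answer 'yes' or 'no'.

Answer: yes

Derivation:
BFS from (A=3, B=0, C=0):
  1. empty(A) -> (A=0 B=0 C=0)
  2. fill(B) -> (A=0 B=7 C=0)
  3. fill(C) -> (A=0 B=7 C=11)
  4. pour(C -> A) -> (A=3 B=7 C=8)
  5. empty(A) -> (A=0 B=7 C=8)
Target reached → yes.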